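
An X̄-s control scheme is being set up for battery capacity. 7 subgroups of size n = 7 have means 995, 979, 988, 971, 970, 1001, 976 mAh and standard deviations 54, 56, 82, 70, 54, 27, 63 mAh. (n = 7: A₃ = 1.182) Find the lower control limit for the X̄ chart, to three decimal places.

X̄̄ = (995 + 979 + 988 + 971 + 970 + 1001 + 976) / 7 = 982.8571
s̄ = (54 + 56 + 82 + 70 + 54 + 27 + 63) / 7 = 58.0000
LCL = X̄̄ − A₃·s̄ = 982.8571 − 1.182 × 58.0000 = 914.3011

914.301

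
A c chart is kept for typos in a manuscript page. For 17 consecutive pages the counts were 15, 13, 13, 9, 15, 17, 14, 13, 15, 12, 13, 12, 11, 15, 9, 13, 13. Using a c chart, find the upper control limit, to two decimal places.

c̄ = (15 + 13 + 13 + 9 + 15 + 17 + 14 + 13 + 15 + 12 + 13 + 12 + 11 + 15 + 9 + 13 + 13) / 17 = 222 / 17 = 13.0588
UCL = c̄ + 3√c̄ = 13.0588 + 3 × √13.0588 = 13.0588 + 3 × 3.6137 = 23.8999

23.90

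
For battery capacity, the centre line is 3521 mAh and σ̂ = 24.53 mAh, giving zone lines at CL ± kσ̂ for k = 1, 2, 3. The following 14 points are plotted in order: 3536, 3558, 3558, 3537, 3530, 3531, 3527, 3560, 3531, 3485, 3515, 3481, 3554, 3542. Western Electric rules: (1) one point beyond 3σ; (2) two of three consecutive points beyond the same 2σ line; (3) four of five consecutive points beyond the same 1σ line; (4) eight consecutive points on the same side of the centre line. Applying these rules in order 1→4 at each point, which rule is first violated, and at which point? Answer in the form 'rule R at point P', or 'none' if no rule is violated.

Zone of each point (C = within 1σ̂, B = 1σ̂–2σ̂, A = 2σ̂–3σ̂, * = beyond 3σ̂; sign = side of CL): 1:+C, 2:+B, 3:+B, 4:+C, 5:+C, 6:+C, 7:+C, 8:+B, 9:+C, 10:-B, 11:-C, 12:-B, 13:+B, 14:+C
Rule 4 (eight consecutive points on the same side of the centre line) is satisfied at point 8.

rule 4 at point 8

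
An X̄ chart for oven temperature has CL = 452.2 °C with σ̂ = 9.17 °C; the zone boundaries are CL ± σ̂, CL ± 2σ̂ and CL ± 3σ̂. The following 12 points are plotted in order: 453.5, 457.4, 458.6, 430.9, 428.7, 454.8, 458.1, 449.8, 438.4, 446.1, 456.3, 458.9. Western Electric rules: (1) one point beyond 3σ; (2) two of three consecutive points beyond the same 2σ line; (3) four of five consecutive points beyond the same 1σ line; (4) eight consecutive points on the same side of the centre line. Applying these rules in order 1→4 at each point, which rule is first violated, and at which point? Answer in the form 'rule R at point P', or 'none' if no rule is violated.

Zone of each point (C = within 1σ̂, B = 1σ̂–2σ̂, A = 2σ̂–3σ̂, * = beyond 3σ̂; sign = side of CL): 1:+C, 2:+C, 3:+C, 4:-A, 5:-A, 6:+C, 7:+C, 8:-C, 9:-B, 10:-C, 11:+C, 12:+C
Rule 2 (two of three consecutive points beyond the same 2σ limit) is satisfied at point 5.

rule 2 at point 5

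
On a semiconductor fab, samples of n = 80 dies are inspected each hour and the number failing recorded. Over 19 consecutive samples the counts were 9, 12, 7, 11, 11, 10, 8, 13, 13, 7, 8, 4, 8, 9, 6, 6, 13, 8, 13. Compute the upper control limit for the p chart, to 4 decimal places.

p̄ = Σdᵢ / (k·n) = 176 / (19 × 80) = 0.11579
UCL = p̄ + 3·√(p̄(1−p̄)/n) = 0.11579 + 3 × √(0.11579×0.88421/80) = 0.11579 + 3 × 0.03577 = 0.22311

0.2231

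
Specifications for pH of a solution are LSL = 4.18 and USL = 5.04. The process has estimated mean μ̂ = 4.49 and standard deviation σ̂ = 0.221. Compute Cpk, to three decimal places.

0.468

Cpu = (USL − μ̂) / (3σ̂) = (5.04 − 4.49) / (3 × 0.221) = 0.8296; Cpl = (μ̂ − LSL) / (3σ̂) = (4.49 − 4.18) / (3 × 0.221) = 0.4676; Cpk = min(Cpu, Cpl) = 0.4676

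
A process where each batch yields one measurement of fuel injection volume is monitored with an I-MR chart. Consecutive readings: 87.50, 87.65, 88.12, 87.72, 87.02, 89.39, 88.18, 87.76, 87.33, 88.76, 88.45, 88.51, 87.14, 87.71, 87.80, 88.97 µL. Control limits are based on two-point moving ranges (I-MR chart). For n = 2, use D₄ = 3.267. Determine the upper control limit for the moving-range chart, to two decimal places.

2.43

Moving ranges: 0.15, 0.47, 0.40, 0.70, 2.37, 1.21, 0.42, 0.43, 1.43, 0.31, 0.06, 1.37, 0.57, 0.09, 1.17; M̄R̄ = 11.1500 / 15 = 0.7433
UCL_MR = D₄·M̄R̄ = 3.267 × 0.7433 = 2.4285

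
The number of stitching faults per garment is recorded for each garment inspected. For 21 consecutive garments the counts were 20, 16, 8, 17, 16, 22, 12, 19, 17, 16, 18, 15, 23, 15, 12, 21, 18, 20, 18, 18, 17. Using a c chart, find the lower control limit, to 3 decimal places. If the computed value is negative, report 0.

4.661

c̄ = (20 + 16 + 8 + 17 + 16 + 22 + 12 + 19 + 17 + 16 + 18 + 15 + 23 + 15 + 12 + 21 + 18 + 20 + 18 + 18 + 17) / 21 = 358 / 21 = 17.0476
LCL = c̄ − 3√c̄ = 17.0476 − 3 × 4.1289 = 4.6610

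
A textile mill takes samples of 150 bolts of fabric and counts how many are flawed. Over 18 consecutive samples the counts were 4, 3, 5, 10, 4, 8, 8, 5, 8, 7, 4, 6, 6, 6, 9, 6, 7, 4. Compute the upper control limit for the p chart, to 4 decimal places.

p̄ = Σdᵢ / (k·n) = 110 / (18 × 150) = 0.04074
UCL = p̄ + 3·√(p̄(1−p̄)/n) = 0.04074 + 3 × √(0.04074×0.95926/150) = 0.04074 + 3 × 0.01614 = 0.08916

0.0892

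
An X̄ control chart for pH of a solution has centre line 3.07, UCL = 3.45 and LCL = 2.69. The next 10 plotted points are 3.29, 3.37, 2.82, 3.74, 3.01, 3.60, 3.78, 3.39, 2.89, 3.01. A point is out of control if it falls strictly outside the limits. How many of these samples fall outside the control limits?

Compare each point to [2.69, 3.45]: sample 4 = 3.74 > UCL; sample 6 = 3.60 > UCL; sample 7 = 3.78 > UCL.

3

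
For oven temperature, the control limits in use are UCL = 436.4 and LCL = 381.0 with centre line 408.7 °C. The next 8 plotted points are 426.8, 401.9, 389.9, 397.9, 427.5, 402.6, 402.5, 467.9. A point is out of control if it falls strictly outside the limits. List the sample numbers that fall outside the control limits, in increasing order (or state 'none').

8

Compare each point to [381.0, 436.4]: sample 8 = 467.9 > UCL.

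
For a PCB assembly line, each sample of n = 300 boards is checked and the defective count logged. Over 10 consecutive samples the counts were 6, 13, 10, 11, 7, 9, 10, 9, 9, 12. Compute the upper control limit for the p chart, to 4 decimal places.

0.0625

p̄ = Σdᵢ / (k·n) = 96 / (10 × 300) = 0.03200
UCL = p̄ + 3·√(p̄(1−p̄)/n) = 0.03200 + 3 × √(0.03200×0.96800/300) = 0.03200 + 3 × 0.01016 = 0.06248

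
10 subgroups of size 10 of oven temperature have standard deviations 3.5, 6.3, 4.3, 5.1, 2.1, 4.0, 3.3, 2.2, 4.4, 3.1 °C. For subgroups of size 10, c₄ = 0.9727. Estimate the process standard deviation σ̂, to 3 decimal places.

s̄ = (3.5 + 6.3 + 4.3 + 5.1 + 2.1 + 4.0 + 3.3 + 2.2 + 4.4 + 3.1) / 10 = 3.8300
σ̂ = s̄ / c₄ = 3.8300 / 0.9727 = 3.9375

3.937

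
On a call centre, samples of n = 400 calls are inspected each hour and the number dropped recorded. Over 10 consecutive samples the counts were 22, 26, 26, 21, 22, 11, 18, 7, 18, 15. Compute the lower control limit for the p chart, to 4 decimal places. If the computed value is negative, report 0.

0.0149

p̄ = Σdᵢ / (k·n) = 186 / (10 × 400) = 0.04650
LCL = p̄ − 3·√(p̄(1−p̄)/n) = 0.04650 − 3 × 0.01053 = 0.01492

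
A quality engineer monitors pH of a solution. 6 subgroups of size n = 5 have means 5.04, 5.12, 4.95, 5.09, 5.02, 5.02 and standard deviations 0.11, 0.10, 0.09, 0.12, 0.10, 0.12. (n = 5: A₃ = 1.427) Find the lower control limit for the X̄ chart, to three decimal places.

X̄̄ = (5.04 + 5.12 + 4.95 + 5.09 + 5.02 + 5.02) / 6 = 5.0400
s̄ = (0.11 + 0.10 + 0.09 + 0.12 + 0.10 + 0.12) / 6 = 0.1067
LCL = X̄̄ − A₃·s̄ = 5.0400 − 1.427 × 0.1067 = 4.8878

4.888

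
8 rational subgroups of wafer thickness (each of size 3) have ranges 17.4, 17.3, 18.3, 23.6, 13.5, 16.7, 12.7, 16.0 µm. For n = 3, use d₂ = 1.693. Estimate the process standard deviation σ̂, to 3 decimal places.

R̄ = (17.4 + 17.3 + 18.3 + 23.6 + 13.5 + 16.7 + 12.7 + 16.0) / 8 = 16.9375
σ̂ = R̄ / d₂ = 16.9375 / 1.693 = 10.0044

10.004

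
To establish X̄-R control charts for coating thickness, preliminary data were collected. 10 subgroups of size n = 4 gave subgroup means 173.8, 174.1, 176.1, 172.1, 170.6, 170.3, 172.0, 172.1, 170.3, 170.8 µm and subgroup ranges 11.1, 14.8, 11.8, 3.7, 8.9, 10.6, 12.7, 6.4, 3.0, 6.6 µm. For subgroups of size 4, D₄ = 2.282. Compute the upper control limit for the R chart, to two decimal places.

R̄ = (11.1 + 14.8 + 11.8 + 3.7 + 8.9 + 10.6 + 12.7 + 6.4 + 3.0 + 6.6) / 10 = 89.6000 / 10 = 8.9600
UCL_R = D₄·R̄ = 2.282 × 8.9600 = 20.4467

20.45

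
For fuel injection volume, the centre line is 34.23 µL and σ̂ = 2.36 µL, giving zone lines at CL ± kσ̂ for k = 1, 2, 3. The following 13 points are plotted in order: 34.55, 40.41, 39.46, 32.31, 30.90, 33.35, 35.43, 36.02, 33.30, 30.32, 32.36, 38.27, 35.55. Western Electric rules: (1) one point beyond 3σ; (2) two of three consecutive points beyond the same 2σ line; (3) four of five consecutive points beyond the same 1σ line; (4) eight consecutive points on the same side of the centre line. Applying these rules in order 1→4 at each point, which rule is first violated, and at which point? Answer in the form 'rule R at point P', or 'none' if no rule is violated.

rule 2 at point 3

Zone of each point (C = within 1σ̂, B = 1σ̂–2σ̂, A = 2σ̂–3σ̂, * = beyond 3σ̂; sign = side of CL): 1:+C, 2:+A, 3:+A, 4:-C, 5:-B, 6:-C, 7:+C, 8:+C, 9:-C, 10:-B, 11:-C, 12:+B, 13:+C
Rule 2 (two of three consecutive points beyond the same 2σ limit) is satisfied at point 3.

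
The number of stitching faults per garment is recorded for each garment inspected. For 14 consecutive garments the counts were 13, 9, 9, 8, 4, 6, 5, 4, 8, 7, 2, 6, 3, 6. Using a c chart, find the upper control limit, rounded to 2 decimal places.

14.03

c̄ = (13 + 9 + 9 + 8 + 4 + 6 + 5 + 4 + 8 + 7 + 2 + 6 + 3 + 6) / 14 = 90 / 14 = 6.4286
UCL = c̄ + 3√c̄ = 6.4286 + 3 × √6.4286 = 6.4286 + 3 × 2.5355 = 14.0350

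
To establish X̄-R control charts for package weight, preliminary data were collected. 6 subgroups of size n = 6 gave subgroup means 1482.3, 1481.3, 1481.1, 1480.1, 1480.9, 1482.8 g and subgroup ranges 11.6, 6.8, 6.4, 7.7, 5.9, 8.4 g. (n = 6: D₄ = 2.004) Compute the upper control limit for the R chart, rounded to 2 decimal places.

15.63

R̄ = (11.6 + 6.8 + 6.4 + 7.7 + 5.9 + 8.4) / 6 = 46.8000 / 6 = 7.8000
UCL_R = D₄·R̄ = 2.004 × 7.8000 = 15.6312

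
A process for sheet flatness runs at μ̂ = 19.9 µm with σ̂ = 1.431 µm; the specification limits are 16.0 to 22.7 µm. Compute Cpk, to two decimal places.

0.65

Cpu = (USL − μ̂) / (3σ̂) = (22.7 − 19.9) / (3 × 1.431) = 0.6522; Cpl = (μ̂ − LSL) / (3σ̂) = (19.9 − 16.0) / (3 × 1.431) = 0.9085; Cpk = min(Cpu, Cpl) = 0.6522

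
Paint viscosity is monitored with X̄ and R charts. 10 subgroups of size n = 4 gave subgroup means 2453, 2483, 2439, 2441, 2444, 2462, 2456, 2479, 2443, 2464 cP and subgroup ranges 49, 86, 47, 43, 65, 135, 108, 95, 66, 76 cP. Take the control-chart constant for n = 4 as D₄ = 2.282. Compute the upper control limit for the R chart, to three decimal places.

175.714

R̄ = (49 + 86 + 47 + 43 + 65 + 135 + 108 + 95 + 66 + 76) / 10 = 770.0000 / 10 = 77.0000
UCL_R = D₄·R̄ = 2.282 × 77.0000 = 175.7140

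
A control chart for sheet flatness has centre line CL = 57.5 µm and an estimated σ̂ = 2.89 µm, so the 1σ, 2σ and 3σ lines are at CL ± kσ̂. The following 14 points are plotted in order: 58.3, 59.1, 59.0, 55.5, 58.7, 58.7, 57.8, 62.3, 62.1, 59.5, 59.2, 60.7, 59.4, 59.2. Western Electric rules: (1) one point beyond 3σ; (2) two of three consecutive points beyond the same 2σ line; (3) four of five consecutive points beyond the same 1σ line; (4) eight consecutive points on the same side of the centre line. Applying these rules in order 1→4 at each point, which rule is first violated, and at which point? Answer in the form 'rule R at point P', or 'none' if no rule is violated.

Zone of each point (C = within 1σ̂, B = 1σ̂–2σ̂, A = 2σ̂–3σ̂, * = beyond 3σ̂; sign = side of CL): 1:+C, 2:+C, 3:+C, 4:-C, 5:+C, 6:+C, 7:+C, 8:+B, 9:+B, 10:+C, 11:+C, 12:+B, 13:+C, 14:+C
Rule 4 (eight consecutive points on the same side of the centre line) is satisfied at point 12.

rule 4 at point 12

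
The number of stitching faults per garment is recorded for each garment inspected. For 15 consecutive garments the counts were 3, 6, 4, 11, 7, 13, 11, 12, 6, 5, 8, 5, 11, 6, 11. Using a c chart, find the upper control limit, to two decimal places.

c̄ = (3 + 6 + 4 + 11 + 7 + 13 + 11 + 12 + 6 + 5 + 8 + 5 + 11 + 6 + 11) / 15 = 119 / 15 = 7.9333
UCL = c̄ + 3√c̄ = 7.9333 + 3 × √7.9333 = 7.9333 + 3 × 2.8166 = 16.3832

16.38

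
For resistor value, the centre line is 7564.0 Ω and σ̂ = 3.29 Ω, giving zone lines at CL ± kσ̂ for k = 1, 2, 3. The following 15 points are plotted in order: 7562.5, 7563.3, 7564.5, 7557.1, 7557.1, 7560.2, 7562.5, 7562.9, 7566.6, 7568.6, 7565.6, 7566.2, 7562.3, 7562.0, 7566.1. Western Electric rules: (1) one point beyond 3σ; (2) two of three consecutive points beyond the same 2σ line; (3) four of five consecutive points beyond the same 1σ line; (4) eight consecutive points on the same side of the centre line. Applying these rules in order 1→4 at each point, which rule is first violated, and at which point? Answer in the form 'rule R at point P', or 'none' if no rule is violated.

rule 2 at point 5

Zone of each point (C = within 1σ̂, B = 1σ̂–2σ̂, A = 2σ̂–3σ̂, * = beyond 3σ̂; sign = side of CL): 1:-C, 2:-C, 3:+C, 4:-A, 5:-A, 6:-B, 7:-C, 8:-C, 9:+C, 10:+B, 11:+C, 12:+C, 13:-C, 14:-C, 15:+C
Rule 2 (two of three consecutive points beyond the same 2σ limit) is satisfied at point 5.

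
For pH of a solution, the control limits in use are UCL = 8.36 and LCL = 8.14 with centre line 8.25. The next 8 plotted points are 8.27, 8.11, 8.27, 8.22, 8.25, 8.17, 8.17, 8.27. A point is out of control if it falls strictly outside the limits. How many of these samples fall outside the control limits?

1

Compare each point to [8.14, 8.36]: sample 2 = 8.11 < LCL.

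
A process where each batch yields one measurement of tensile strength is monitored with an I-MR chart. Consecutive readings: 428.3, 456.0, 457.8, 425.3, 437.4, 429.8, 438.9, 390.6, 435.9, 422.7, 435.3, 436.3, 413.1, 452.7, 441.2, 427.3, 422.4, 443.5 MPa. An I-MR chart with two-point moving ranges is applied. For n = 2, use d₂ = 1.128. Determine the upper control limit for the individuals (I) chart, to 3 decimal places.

X̄ = (428.3 + 456.0 + 457.8 + 425.3 + 437.4 + 429.8 + 438.9 + 390.6 + 435.9 + 422.7 + 435.3 + 436.3 + 413.1 + 452.7 + 441.2 + 427.3 + 422.4 + 443.5) / 18 = 433.0278
Moving ranges: 27.7, 1.8, 32.5, 12.1, 7.6, 9.1, 48.3, 45.3, 13.2, 12.6, 1.0, 23.2, 39.6, 11.5, 13.9, 4.9, 21.1; M̄R̄ = 325.4000 / 17 = 19.1412
UCL = X̄ + 3·M̄R̄/d₂ = 433.0278 + 3 × 19.1412 / 1.128 = 483.9352

483.935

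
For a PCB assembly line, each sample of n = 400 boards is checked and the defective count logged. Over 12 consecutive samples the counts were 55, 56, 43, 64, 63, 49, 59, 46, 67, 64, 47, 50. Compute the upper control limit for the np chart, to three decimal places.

75.952

p̄ = Σdᵢ / (k·n) = 663 / (12 × 400) = 0.13812
UCL = np̄ + 3·√(np̄(1−p̄)) = 55.2500 + 3 × √(55.2500×0.86187) = 55.2500 + 3 × 6.9006 = 75.9519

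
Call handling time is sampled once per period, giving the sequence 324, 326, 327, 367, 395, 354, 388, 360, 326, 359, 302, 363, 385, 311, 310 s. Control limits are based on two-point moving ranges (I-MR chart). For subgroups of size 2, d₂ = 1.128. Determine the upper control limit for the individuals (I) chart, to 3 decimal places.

433.093

X̄ = (324 + 326 + 327 + 367 + 395 + 354 + 388 + 360 + 326 + 359 + 302 + 363 + 385 + 311 + 310) / 15 = 346.4667
Moving ranges: 2, 1, 40, 28, 41, 34, 28, 34, 33, 57, 61, 22, 74, 1; M̄R̄ = 456.0000 / 14 = 32.5714
UCL = X̄ + 3·M̄R̄/d₂ = 346.4667 + 3 × 32.5714 / 1.128 = 433.0928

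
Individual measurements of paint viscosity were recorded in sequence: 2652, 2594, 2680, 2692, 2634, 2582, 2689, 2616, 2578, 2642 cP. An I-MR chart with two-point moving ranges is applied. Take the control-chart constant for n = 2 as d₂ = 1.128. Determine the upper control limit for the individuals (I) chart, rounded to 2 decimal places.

X̄ = (2652 + 2594 + 2680 + 2692 + 2634 + 2582 + 2689 + 2616 + 2578 + 2642) / 10 = 2635.9000
Moving ranges: 58, 86, 12, 58, 52, 107, 73, 38, 64; M̄R̄ = 548.0000 / 9 = 60.8889
UCL = X̄ + 3·M̄R̄/d₂ = 2635.9000 + 3 × 60.8889 / 1.128 = 2797.8385

2797.84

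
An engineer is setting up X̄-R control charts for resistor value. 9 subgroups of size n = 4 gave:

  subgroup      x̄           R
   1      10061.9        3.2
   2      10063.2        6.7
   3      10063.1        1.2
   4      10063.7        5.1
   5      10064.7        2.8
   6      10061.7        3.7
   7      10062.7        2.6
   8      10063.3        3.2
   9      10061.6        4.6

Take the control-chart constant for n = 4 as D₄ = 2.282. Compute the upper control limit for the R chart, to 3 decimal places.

8.393

R̄ = (3.2 + 6.7 + 1.2 + 5.1 + 2.8 + 3.7 + 2.6 + 3.2 + 4.6) / 9 = 33.1000 / 9 = 3.6778
UCL_R = D₄·R̄ = 2.282 × 3.6778 = 8.3927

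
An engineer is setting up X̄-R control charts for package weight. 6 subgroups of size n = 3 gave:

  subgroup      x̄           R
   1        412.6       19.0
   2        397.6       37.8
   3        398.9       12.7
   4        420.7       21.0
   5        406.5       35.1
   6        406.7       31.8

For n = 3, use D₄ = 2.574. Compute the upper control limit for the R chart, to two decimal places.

67.52

R̄ = (19.0 + 37.8 + 12.7 + 21.0 + 35.1 + 31.8) / 6 = 157.4000 / 6 = 26.2333
UCL_R = D₄·R̄ = 2.574 × 26.2333 = 67.5246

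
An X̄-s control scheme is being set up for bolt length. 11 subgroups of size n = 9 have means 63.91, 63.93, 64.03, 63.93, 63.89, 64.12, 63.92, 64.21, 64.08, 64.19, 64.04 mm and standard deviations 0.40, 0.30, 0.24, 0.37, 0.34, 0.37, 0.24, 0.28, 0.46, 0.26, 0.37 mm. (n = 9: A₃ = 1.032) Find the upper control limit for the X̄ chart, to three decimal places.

X̄̄ = (63.91 + 63.93 + 64.03 + 63.93 + 63.89 + 64.12 + 63.92 + 64.21 + 64.08 + 64.19 + 64.04) / 11 = 64.0227
s̄ = (0.40 + 0.30 + 0.24 + 0.37 + 0.34 + 0.37 + 0.24 + 0.28 + 0.46 + 0.26 + 0.37) / 11 = 0.3300
UCL = X̄̄ + A₃·s̄ = 64.0227 + 1.032 × 0.3300 = 64.3633

64.363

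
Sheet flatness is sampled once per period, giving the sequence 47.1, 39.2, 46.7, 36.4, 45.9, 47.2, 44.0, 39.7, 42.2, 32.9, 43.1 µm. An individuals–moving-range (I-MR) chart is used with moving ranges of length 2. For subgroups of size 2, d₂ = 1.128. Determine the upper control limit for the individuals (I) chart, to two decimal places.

X̄ = (47.1 + 39.2 + 46.7 + 36.4 + 45.9 + 47.2 + 44.0 + 39.7 + 42.2 + 32.9 + 43.1) / 11 = 42.2182
Moving ranges: 7.9, 7.5, 10.3, 9.5, 1.3, 3.2, 4.3, 2.5, 9.3, 10.2; M̄R̄ = 66.0000 / 10 = 6.6000
UCL = X̄ + 3·M̄R̄/d₂ = 42.2182 + 3 × 6.6000 / 1.128 = 59.7714

59.77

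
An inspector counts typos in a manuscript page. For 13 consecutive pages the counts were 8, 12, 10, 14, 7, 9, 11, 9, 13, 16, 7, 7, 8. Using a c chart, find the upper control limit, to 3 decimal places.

19.600

c̄ = (8 + 12 + 10 + 14 + 7 + 9 + 11 + 9 + 13 + 16 + 7 + 7 + 8) / 13 = 131 / 13 = 10.0769
UCL = c̄ + 3√c̄ = 10.0769 + 3 × √10.0769 = 10.0769 + 3 × 3.1744 = 19.6002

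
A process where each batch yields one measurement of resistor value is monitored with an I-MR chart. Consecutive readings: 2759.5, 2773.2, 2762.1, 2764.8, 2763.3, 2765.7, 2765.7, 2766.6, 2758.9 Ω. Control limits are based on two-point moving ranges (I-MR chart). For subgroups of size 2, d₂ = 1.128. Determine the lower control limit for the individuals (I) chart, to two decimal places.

X̄ = (2759.5 + 2773.2 + 2762.1 + 2764.8 + 2763.3 + 2765.7 + 2765.7 + 2766.6 + 2758.9) / 9 = 2764.4222
Moving ranges: 13.7, 11.1, 2.7, 1.5, 2.4, 0.0, 0.9, 7.7; M̄R̄ = 40.0000 / 8 = 5.0000
LCL = X̄ − 3·M̄R̄/d₂ = 2764.4222 − 3 × 5.0000 / 1.128 = 2751.1243

2751.12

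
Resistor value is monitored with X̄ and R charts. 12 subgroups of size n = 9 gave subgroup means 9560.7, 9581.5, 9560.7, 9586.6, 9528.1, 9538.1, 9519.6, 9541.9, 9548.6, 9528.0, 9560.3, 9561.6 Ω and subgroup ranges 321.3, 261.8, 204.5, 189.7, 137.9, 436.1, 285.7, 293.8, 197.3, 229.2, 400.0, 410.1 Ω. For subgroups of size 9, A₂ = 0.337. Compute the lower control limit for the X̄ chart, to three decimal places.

X̄̄ = (9560.7 + 9581.5 + 9560.7 + 9586.6 + 9528.1 + 9538.1 + 9519.6 + 9541.9 + 9548.6 + 9528.0 + 9560.3 + 9561.6) / 12 = 114615.7000 / 12 = 9551.3083
R̄ = (321.3 + 261.8 + 204.5 + 189.7 + 137.9 + 436.1 + 285.7 + 293.8 + 197.3 + 229.2 + 400.0 + 410.1) / 12 = 3367.4000 / 12 = 280.6167
LCL = X̄̄ − A₂·R̄ = 9551.3083 − 0.337 × 280.6167 = 9456.7405

9456.741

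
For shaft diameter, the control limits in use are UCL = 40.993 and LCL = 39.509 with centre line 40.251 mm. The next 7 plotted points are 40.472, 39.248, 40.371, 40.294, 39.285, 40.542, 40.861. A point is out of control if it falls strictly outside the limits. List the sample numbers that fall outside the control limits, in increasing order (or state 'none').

2, 5

Compare each point to [39.509, 40.993]: sample 2 = 39.248 < LCL; sample 5 = 39.285 < LCL.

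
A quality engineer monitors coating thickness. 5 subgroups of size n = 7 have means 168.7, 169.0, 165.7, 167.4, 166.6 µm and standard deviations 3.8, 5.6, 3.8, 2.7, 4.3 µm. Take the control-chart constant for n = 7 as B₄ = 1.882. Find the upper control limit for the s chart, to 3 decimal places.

7.603

s̄ = (3.8 + 5.6 + 3.8 + 2.7 + 4.3) / 5 = 4.0400
UCL_s = B₄·s̄ = 1.882 × 4.0400 = 7.6033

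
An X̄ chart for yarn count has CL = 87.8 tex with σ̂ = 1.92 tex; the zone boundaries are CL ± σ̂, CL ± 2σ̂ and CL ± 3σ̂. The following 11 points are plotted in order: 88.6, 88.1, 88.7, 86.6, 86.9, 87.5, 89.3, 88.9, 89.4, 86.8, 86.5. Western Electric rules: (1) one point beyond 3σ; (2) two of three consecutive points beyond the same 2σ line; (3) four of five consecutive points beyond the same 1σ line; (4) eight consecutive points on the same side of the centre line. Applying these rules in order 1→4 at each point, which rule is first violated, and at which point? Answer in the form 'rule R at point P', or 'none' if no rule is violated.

none

Zone of each point (C = within 1σ̂, B = 1σ̂–2σ̂, A = 2σ̂–3σ̂, * = beyond 3σ̂; sign = side of CL): 1:+C, 2:+C, 3:+C, 4:-C, 5:-C, 6:-C, 7:+C, 8:+C, 9:+C, 10:-C, 11:-C
No rule fires across all 11 points.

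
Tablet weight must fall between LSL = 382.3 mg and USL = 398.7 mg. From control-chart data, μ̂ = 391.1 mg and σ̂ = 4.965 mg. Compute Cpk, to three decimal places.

0.510

Cpu = (USL − μ̂) / (3σ̂) = (398.7 − 391.1) / (3 × 4.965) = 0.5102; Cpl = (μ̂ − LSL) / (3σ̂) = (391.1 − 382.3) / (3 × 4.965) = 0.5908; Cpk = min(Cpu, Cpl) = 0.5102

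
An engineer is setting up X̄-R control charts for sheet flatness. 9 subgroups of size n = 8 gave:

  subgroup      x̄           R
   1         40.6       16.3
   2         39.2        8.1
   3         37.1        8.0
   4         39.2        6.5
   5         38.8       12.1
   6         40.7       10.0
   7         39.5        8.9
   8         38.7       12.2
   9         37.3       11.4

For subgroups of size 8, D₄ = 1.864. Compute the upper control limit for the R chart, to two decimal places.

R̄ = (16.3 + 8.1 + 8.0 + 6.5 + 12.1 + 10.0 + 8.9 + 12.2 + 11.4) / 9 = 93.5000 / 9 = 10.3889
UCL_R = D₄·R̄ = 1.864 × 10.3889 = 19.3649

19.36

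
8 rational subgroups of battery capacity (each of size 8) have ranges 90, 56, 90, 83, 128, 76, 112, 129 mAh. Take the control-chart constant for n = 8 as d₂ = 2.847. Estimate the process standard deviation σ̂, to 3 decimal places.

33.544

R̄ = (90 + 56 + 90 + 83 + 128 + 76 + 112 + 129) / 8 = 95.5000
σ̂ = R̄ / d₂ = 95.5000 / 2.847 = 33.5441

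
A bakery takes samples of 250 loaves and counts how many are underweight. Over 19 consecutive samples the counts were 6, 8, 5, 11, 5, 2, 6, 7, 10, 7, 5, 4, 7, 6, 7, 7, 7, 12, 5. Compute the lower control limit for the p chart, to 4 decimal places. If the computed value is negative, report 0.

0.0000

p̄ = Σdᵢ / (k·n) = 127 / (19 × 250) = 0.02674
LCL = p̄ − 3·√(p̄(1−p̄)/n) = 0.02674 − 3 × 0.01020 = -0.00387 → 0 (negative, so LCL = 0)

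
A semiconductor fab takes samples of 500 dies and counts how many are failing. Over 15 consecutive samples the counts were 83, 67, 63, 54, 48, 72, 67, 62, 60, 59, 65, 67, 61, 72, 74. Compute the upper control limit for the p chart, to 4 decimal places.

p̄ = Σdᵢ / (k·n) = 974 / (15 × 500) = 0.12987
UCL = p̄ + 3·√(p̄(1−p̄)/n) = 0.12987 + 3 × √(0.12987×0.87013/500) = 0.12987 + 3 × 0.01503 = 0.17497

0.1750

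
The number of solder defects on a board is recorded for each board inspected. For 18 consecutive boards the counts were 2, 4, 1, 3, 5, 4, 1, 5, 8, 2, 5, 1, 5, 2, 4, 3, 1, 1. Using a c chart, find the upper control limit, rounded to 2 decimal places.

8.51

c̄ = (2 + 4 + 1 + 3 + 5 + 4 + 1 + 5 + 8 + 2 + 5 + 1 + 5 + 2 + 4 + 3 + 1 + 1) / 18 = 57 / 18 = 3.1667
UCL = c̄ + 3√c̄ = 3.1667 + 3 × √3.1667 = 3.1667 + 3 × 1.7795 = 8.5052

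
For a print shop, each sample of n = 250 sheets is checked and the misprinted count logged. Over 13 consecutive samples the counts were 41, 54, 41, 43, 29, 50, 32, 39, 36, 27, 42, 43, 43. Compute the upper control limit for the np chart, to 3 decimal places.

57.390

p̄ = Σdᵢ / (k·n) = 520 / (13 × 250) = 0.16000
UCL = np̄ + 3·√(np̄(1−p̄)) = 40.0000 + 3 × √(40.0000×0.84000) = 40.0000 + 3 × 5.7966 = 57.3897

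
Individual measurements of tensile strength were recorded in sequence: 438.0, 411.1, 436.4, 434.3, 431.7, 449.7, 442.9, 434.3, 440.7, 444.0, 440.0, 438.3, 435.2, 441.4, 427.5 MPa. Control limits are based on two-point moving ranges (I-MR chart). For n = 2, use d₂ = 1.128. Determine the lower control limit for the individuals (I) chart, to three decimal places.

411.880

X̄ = (438.0 + 411.1 + 436.4 + 434.3 + 431.7 + 449.7 + 442.9 + 434.3 + 440.7 + 444.0 + 440.0 + 438.3 + 435.2 + 441.4 + 427.5) / 15 = 436.3667
Moving ranges: 26.9, 25.3, 2.1, 2.6, 18.0, 6.8, 8.6, 6.4, 3.3, 4.0, 1.7, 3.1, 6.2, 13.9; M̄R̄ = 128.9000 / 14 = 9.2071
LCL = X̄ − 3·M̄R̄/d₂ = 436.3667 − 3 × 9.2071 / 1.128 = 411.8796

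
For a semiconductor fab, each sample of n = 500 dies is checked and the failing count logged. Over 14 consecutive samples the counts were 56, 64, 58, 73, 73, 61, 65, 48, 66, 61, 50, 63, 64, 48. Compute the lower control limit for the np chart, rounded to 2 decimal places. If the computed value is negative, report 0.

p̄ = Σdᵢ / (k·n) = 850 / (14 × 500) = 0.12143
LCL = np̄ − 3·√(np̄(1−p̄)) = 60.7143 − 3 × 7.3035 = 38.8036

38.80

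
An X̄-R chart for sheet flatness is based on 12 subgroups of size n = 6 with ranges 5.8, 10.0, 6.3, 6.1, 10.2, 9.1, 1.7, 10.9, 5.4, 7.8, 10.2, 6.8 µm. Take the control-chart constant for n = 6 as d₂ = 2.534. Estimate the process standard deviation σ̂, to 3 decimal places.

2.970

R̄ = (5.8 + 10.0 + 6.3 + 6.1 + 10.2 + 9.1 + 1.7 + 10.9 + 5.4 + 7.8 + 10.2 + 6.8) / 12 = 7.5250
σ̂ = R̄ / d₂ = 7.5250 / 2.534 = 2.9696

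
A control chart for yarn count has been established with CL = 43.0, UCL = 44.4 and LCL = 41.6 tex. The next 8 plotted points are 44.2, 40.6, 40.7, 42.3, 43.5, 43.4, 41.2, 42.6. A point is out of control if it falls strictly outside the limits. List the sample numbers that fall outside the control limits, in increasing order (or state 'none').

2, 3, 7

Compare each point to [41.6, 44.4]: sample 2 = 40.6 < LCL; sample 3 = 40.7 < LCL; sample 7 = 41.2 < LCL.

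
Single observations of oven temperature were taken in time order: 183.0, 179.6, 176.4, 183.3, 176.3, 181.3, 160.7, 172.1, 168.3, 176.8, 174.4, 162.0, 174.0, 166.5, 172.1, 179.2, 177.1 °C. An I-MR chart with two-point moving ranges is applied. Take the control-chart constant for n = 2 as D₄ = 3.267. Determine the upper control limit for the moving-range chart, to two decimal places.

Moving ranges: 3.4, 3.2, 6.9, 7.0, 5.0, 20.6, 11.4, 3.8, 8.5, 2.4, 12.4, 12.0, 7.5, 5.6, 7.1, 2.1; M̄R̄ = 118.9000 / 16 = 7.4313
UCL_MR = D₄·M̄R̄ = 3.267 × 7.4313 = 24.2779

24.28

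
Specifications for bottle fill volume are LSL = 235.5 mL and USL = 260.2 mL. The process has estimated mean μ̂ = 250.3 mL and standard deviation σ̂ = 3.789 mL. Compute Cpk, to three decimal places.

Cpu = (USL − μ̂) / (3σ̂) = (260.2 − 250.3) / (3 × 3.789) = 0.8709; Cpl = (μ̂ − LSL) / (3σ̂) = (250.3 − 235.5) / (3 × 3.789) = 1.3020; Cpk = min(Cpu, Cpl) = 0.8709

0.871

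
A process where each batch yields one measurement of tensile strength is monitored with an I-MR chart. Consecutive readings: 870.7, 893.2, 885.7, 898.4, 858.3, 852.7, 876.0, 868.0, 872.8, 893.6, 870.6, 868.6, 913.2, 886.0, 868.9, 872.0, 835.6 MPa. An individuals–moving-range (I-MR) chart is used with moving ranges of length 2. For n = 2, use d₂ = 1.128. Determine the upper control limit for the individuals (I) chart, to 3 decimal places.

925.198

X̄ = (870.7 + 893.2 + 885.7 + 898.4 + 858.3 + 852.7 + 876.0 + 868.0 + 872.8 + 893.6 + 870.6 + 868.6 + 913.2 + 886.0 + 868.9 + 872.0 + 835.6) / 17 = 875.5471
Moving ranges: 22.5, 7.5, 12.7, 40.1, 5.6, 23.3, 8.0, 4.8, 20.8, 23.0, 2.0, 44.6, 27.2, 17.1, 3.1, 36.4; M̄R̄ = 298.7000 / 16 = 18.6687
UCL = X̄ + 3·M̄R̄/d₂ = 875.5471 + 3 × 18.6687 / 1.128 = 925.1980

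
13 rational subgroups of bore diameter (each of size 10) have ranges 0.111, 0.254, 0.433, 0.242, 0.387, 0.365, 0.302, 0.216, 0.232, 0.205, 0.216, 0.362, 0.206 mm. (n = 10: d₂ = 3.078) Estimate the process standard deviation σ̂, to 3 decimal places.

0.088

R̄ = (0.111 + 0.254 + 0.433 + 0.242 + 0.387 + 0.365 + 0.302 + 0.216 + 0.232 + 0.205 + 0.216 + 0.362 + 0.206) / 13 = 0.2716
σ̂ = R̄ / d₂ = 0.2716 / 3.078 = 0.0882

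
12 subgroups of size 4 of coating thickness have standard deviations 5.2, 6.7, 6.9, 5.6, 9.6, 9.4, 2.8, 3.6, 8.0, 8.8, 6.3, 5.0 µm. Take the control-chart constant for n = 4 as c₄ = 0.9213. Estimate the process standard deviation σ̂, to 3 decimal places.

7.046

s̄ = (5.2 + 6.7 + 6.9 + 5.6 + 9.6 + 9.4 + 2.8 + 3.6 + 8.0 + 8.8 + 6.3 + 5.0) / 12 = 6.4917
σ̂ = s̄ / c₄ = 6.4917 / 0.9213 = 7.0462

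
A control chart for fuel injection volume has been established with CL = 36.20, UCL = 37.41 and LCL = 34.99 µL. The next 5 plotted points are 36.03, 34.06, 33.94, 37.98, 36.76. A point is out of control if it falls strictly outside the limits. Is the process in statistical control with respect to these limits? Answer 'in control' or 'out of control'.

Compare each point to [34.99, 37.41]: sample 2 = 34.06 < LCL; sample 3 = 33.94 < LCL; sample 4 = 37.98 > UCL.

out of control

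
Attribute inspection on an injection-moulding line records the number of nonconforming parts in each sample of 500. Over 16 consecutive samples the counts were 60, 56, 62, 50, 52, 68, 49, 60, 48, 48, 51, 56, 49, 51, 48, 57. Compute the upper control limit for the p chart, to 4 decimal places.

0.1498

p̄ = Σdᵢ / (k·n) = 865 / (16 × 500) = 0.10812
UCL = p̄ + 3·√(p̄(1−p̄)/n) = 0.10812 + 3 × √(0.10812×0.89187/500) = 0.10812 + 3 × 0.01389 = 0.14979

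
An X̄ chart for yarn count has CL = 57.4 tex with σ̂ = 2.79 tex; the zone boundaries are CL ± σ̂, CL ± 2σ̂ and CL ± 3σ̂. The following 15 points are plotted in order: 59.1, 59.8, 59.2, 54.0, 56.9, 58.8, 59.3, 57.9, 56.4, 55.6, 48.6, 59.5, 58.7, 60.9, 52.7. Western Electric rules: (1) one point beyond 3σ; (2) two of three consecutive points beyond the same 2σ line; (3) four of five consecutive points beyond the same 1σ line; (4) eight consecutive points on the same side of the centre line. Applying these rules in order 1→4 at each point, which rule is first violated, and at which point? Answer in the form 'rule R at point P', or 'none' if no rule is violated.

rule 1 at point 11

Zone of each point (C = within 1σ̂, B = 1σ̂–2σ̂, A = 2σ̂–3σ̂, * = beyond 3σ̂; sign = side of CL): 1:+C, 2:+C, 3:+C, 4:-B, 5:-C, 6:+C, 7:+C, 8:+C, 9:-C, 10:-C, 11:-*, 12:+C, 13:+C, 14:+B, 15:-B
Rule 1 (one point beyond the 3σ limits) is satisfied at point 11.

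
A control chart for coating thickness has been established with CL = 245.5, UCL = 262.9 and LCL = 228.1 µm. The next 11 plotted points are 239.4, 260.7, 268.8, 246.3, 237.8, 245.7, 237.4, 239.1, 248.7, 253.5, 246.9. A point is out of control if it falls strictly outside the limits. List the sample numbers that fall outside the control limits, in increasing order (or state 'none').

3

Compare each point to [228.1, 262.9]: sample 3 = 268.8 > UCL.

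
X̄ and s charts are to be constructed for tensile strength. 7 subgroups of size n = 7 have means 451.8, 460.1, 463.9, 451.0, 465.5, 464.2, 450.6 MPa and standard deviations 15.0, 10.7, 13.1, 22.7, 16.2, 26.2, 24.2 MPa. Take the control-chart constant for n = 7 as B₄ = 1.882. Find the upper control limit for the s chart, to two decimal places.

s̄ = (15.0 + 10.7 + 13.1 + 22.7 + 16.2 + 26.2 + 24.2) / 7 = 18.3000
UCL_s = B₄·s̄ = 1.882 × 18.3000 = 34.4406

34.44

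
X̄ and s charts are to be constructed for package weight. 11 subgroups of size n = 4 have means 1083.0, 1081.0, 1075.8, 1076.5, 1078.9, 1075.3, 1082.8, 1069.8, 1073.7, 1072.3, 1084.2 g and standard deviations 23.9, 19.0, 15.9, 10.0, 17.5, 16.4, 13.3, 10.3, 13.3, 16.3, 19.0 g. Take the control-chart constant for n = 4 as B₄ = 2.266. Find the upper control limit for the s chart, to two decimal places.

s̄ = (23.9 + 19.0 + 15.9 + 10.0 + 17.5 + 16.4 + 13.3 + 10.3 + 13.3 + 16.3 + 19.0) / 11 = 15.9000
UCL_s = B₄·s̄ = 2.266 × 15.9000 = 36.0294

36.03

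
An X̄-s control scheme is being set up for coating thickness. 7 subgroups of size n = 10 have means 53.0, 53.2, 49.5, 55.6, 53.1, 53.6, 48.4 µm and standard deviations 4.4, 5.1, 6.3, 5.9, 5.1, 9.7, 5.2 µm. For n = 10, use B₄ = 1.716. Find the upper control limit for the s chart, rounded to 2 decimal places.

s̄ = (4.4 + 5.1 + 6.3 + 5.9 + 5.1 + 9.7 + 5.2) / 7 = 5.9571
UCL_s = B₄·s̄ = 1.716 × 5.9571 = 10.2225

10.22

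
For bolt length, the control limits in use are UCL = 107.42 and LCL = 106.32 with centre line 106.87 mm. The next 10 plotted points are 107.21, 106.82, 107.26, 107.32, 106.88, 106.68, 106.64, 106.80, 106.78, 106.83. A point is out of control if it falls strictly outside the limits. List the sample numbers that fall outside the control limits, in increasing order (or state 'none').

All 10 points lie within [106.32, 107.42].

none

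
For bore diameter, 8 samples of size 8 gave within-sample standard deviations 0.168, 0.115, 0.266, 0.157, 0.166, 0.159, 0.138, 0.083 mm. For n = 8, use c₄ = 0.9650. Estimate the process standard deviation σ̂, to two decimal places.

s̄ = (0.168 + 0.115 + 0.266 + 0.157 + 0.166 + 0.159 + 0.138 + 0.083) / 8 = 0.1565
σ̂ = s̄ / c₄ = 0.1565 / 0.9650 = 0.1622

0.16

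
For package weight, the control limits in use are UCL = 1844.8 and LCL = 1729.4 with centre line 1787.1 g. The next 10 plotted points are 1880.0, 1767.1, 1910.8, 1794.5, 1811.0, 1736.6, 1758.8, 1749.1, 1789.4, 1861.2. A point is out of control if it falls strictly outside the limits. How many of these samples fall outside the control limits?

3

Compare each point to [1729.4, 1844.8]: sample 1 = 1880.0 > UCL; sample 3 = 1910.8 > UCL; sample 10 = 1861.2 > UCL.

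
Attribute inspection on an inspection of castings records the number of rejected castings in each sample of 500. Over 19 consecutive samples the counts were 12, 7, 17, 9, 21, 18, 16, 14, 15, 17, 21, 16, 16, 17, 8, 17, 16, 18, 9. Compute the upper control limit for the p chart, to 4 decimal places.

p̄ = Σdᵢ / (k·n) = 284 / (19 × 500) = 0.02989
UCL = p̄ + 3·√(p̄(1−p̄)/n) = 0.02989 + 3 × √(0.02989×0.97011/500) = 0.02989 + 3 × 0.00762 = 0.05274

0.0527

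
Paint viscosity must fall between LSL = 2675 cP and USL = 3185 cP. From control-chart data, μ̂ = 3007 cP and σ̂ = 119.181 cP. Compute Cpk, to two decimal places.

0.50

Cpu = (USL − μ̂) / (3σ̂) = (3185 − 3007) / (3 × 119.181) = 0.4978; Cpl = (μ̂ − LSL) / (3σ̂) = (3007 − 2675) / (3 × 119.181) = 0.9286; Cpk = min(Cpu, Cpl) = 0.4978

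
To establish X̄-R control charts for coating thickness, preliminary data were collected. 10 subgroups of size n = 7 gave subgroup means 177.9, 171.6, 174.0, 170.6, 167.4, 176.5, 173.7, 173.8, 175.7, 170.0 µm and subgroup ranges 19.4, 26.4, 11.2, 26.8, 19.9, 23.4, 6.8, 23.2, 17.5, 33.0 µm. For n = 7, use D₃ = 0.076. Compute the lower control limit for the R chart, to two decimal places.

1.58

R̄ = (19.4 + 26.4 + 11.2 + 26.8 + 19.9 + 23.4 + 6.8 + 23.2 + 17.5 + 33.0) / 10 = 207.6000 / 10 = 20.7600
LCL_R = D₃·R̄ = 0.076 × 20.7600 = 1.5778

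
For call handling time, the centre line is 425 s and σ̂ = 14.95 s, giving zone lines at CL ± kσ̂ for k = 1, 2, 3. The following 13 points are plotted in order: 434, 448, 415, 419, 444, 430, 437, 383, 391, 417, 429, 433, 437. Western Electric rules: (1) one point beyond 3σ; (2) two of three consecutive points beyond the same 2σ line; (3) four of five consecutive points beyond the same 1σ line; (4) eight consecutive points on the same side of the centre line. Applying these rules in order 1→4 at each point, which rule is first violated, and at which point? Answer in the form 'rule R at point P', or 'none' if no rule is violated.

rule 2 at point 9

Zone of each point (C = within 1σ̂, B = 1σ̂–2σ̂, A = 2σ̂–3σ̂, * = beyond 3σ̂; sign = side of CL): 1:+C, 2:+B, 3:-C, 4:-C, 5:+B, 6:+C, 7:+C, 8:-A, 9:-A, 10:-C, 11:+C, 12:+C, 13:+C
Rule 2 (two of three consecutive points beyond the same 2σ limit) is satisfied at point 9.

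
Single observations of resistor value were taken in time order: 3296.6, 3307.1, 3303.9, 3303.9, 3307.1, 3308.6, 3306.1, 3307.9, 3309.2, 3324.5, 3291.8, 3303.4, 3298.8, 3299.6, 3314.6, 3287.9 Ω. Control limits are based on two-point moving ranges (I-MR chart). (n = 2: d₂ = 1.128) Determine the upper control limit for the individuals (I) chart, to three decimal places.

3327.611

X̄ = (3296.6 + 3307.1 + 3303.9 + 3303.9 + 3307.1 + 3308.6 + 3306.1 + 3307.9 + 3309.2 + 3324.5 + 3291.8 + 3303.4 + 3298.8 + 3299.6 + 3314.6 + 3287.9) / 16 = 3304.4375
Moving ranges: 10.5, 3.2, 0.0, 3.2, 1.5, 2.5, 1.8, 1.3, 15.3, 32.7, 11.6, 4.6, 0.8, 15.0, 26.7; M̄R̄ = 130.7000 / 15 = 8.7133
UCL = X̄ + 3·M̄R̄/d₂ = 3304.4375 + 3 × 8.7133 / 1.128 = 3327.6113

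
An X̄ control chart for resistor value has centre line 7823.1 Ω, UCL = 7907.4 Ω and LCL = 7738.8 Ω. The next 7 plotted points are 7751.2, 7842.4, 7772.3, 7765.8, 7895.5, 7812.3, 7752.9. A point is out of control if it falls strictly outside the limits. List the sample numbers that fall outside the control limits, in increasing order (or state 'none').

All 7 points lie within [7738.8, 7907.4].

none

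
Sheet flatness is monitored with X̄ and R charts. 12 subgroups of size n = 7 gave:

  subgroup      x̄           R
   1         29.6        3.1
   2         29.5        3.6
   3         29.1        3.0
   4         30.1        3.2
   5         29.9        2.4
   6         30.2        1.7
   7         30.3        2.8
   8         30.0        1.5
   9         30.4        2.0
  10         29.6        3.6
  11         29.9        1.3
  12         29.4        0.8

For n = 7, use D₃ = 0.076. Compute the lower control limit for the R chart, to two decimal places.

0.18

R̄ = (3.1 + 3.6 + 3.0 + 3.2 + 2.4 + 1.7 + 2.8 + 1.5 + 2.0 + 3.6 + 1.3 + 0.8) / 12 = 29.0000 / 12 = 2.4167
LCL_R = D₃·R̄ = 0.076 × 2.4167 = 0.1837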